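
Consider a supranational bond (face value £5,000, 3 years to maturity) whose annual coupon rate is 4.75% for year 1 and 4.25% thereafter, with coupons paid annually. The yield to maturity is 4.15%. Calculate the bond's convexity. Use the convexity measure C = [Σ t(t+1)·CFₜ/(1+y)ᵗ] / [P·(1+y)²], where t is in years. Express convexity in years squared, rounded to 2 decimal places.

With y = 0.0415:
  t   CF        PV=CF/(1+0.0415)^t    t·PV        t(t+1)·PV
  1       237.50       228.0365       228.0365         456.0730
  2       212.50       195.9027       391.8054       1,175.4161
  3     5,212.50     4,613.9007    13,841.7022      55,366.8086
  Σ                  5,037.8399    14,461.5440      56,998.2977
P = 5,037.8399.
Convexity = Σ t(t+1)·PV / [P·(1+y)²] = 56,998.2977 / (5,037.8399 × 1.084722) = 10.43035.

10.43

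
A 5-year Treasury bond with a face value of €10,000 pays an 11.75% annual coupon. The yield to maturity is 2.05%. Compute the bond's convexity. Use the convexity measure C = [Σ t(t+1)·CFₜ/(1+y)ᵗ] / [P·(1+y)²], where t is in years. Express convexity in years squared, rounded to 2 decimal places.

22.87

With y = 0.0205:
  t   CF        PV=CF/(1+0.0205)^t    t·PV        t(t+1)·PV
  1     1,175.00     1,151.3964     1,151.3964       2,302.7927
  2     1,175.00     1,128.2669     2,256.5338       6,769.6014
  3     1,175.00     1,105.6021     3,316.8062      13,267.2247
  4     1,175.00     1,083.3925     4,333.5701      21,667.8503
  5    11,175.00    10,096.7705    50,483.8527     302,903.1162
  Σ                 14,565.4284    61,542.1591     346,910.5854
P = 14,565.4284.
Convexity = Σ t(t+1)·PV / [P·(1+y)²] = 346,910.5854 / (14,565.4284 × 1.041420) = 22.87011.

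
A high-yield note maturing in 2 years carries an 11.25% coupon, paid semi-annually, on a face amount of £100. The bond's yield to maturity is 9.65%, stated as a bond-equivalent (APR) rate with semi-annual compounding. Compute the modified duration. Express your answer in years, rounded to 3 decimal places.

1.763 years

Periodic yield y = 0.04825. First find Macaulay duration:
  t   CF        PV=CF/(1+0.04825)^t    t·PV
  1        5.625         5.3661         5.3661
  2        5.625         5.1191        10.2382
  3        5.625         4.8835        14.6504
  4      105.625        87.4797       349.9188
  Σ                    102.8483       380.1734
P = 102.8483; Macaulay duration = 380.1734 / 102.8483 = 3.69645 half-year periods = 1.84822 years.
Modified duration = D_Mac / (1 + y) = 1.84822 / 1.04825 = 1.76315 years.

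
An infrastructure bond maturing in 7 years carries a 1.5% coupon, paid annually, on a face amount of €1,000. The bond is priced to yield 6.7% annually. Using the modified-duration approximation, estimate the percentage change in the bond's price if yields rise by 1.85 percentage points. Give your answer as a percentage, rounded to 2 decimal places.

Periodic yield y = 0.067. Modified duration first:
  t   CF        PV=CF/(1+0.067)^t    t·PV
  1        15.00        14.0581        14.0581
  2        15.00        13.1754        26.3507
  3        15.00        12.3480        37.0441
  4        15.00        11.5727        46.2907
  5        15.00        10.8460        54.2299
  6        15.00        10.1649        60.9896
  7     1,015.00       644.6368     4,512.4577
  Σ                    716.8019     4,751.4209
P = 716.8019; D_Mac = 6.62864 yrs; D_mod = 6.62864/(1+0.067) = 6.21241 yrs.
ΔP/P ≈ -D_mod · Δy = -6.21241 × (+0.0185) = -0.114930 = -11.4930%.

-11.49%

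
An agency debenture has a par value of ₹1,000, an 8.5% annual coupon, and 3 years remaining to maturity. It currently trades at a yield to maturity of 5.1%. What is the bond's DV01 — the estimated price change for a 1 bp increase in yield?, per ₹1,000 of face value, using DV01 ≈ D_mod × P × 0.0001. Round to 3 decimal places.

Periodic yield y = 0.051.
  t   CF        PV=CF/(1+0.051)^t    t·PV
  1        85.00        80.8754        80.8754
  2        85.00        76.9509       153.9017
  3     1,085.00       934.5910     2,803.7730
  Σ                  1,092.4172     3,038.5501
P = 1,092.4172; D_Mac = 2.78149 yrs; D_mod = 2.64652 yrs.
DV01 ≈ 2.64652 × 1,092.4172 × 0.0001 = 0.289110.

₹0.289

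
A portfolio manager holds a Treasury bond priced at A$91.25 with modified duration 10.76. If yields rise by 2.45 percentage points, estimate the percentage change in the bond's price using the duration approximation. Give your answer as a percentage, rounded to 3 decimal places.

-26.362%

Duration approximation: ΔP/P ≈ -D_mod · Δy = -10.76 × (+0.0245) = -0.263620.
As a percentage: -26.3620%.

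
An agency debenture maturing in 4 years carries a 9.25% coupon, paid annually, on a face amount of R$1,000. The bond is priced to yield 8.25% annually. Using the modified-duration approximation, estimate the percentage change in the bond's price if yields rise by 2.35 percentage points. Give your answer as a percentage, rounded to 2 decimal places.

Periodic yield y = 0.0825. Modified duration first:
  t   CF        PV=CF/(1+0.0825)^t    t·PV
  1        92.50        85.4503        85.4503
  2        92.50        78.9380       157.8759
  3        92.50        72.9219       218.7657
  4     1,092.50       795.6276     3,182.5103
  Σ                  1,032.9378     3,644.6023
P = 1,032.9378; D_Mac = 3.52839 yrs; D_mod = 3.52839/(1+0.0825) = 3.25948 yrs.
ΔP/P ≈ -D_mod · Δy = -3.25948 × (+0.0235) = -0.076598 = -7.6598%.

-7.66%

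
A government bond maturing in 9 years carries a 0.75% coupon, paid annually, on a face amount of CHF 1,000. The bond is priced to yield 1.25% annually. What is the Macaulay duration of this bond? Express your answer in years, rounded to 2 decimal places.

Periodic yield y = 0.0125. Discount each cash flow and weight by its year:
  t   CF        PV=CF/(1+0.0125)^t    t·PV
  1         7.50         7.4074         7.4074
  2         7.50         7.3160        14.6319
  3         7.50         7.2256        21.6769
  4         7.50         7.1364        28.5457
  5         7.50         7.0483        35.2416
  6         7.50         6.9613        41.7679
  7         7.50         6.8754        48.1276
  8         7.50         6.7905        54.3239
  9     1,007.50       900.9273     8,108.3461
  Σ                    957.6883     8,360.0691
Price P = Σ PV = 957.6883.
Macaulay duration = Σ(t·PV) / P = 8,360.0691 / 957.6883 = 8.72943 years.

8.73 years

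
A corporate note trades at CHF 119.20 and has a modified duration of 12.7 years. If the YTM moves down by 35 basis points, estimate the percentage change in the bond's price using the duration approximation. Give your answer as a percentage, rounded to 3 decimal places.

+4.445%

Duration approximation: ΔP/P ≈ -D_mod · Δy = -12.7 × (-0.0035) = +0.044450.
As a percentage: +4.4450%.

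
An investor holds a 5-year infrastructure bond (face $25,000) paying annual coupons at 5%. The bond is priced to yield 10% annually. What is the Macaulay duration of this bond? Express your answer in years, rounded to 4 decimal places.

Periodic yield y = 0.1. Discount each cash flow and weight by its year:
  t   CF        PV=CF/(1+0.1)^t    t·PV
  1     1,250.00     1,136.3636     1,136.3636
  2     1,250.00     1,033.0579     2,066.1157
  3     1,250.00       939.1435     2,817.4305
  4     1,250.00       853.7668     3,415.0673
  5    26,250.00    16,299.1847    81,495.9237
  Σ                 20,261.5165    90,930.9008
Price P = Σ PV = 20,261.5165.
Macaulay duration = Σ(t·PV) / P = 90,930.9008 / 20,261.5165 = 4.48786 years.

4.4879 years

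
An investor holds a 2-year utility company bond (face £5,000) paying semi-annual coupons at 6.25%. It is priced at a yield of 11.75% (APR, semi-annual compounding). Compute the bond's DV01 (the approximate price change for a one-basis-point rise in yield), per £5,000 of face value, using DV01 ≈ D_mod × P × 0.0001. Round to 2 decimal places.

Periodic yield y = 0.05875.
  t   CF        PV=CF/(1+0.05875)^t    t·PV
  1       156.25       147.5797       147.5797
  2       156.25       139.3905       278.7810
  3       156.25       131.6557       394.9672
  4     5,156.25     4,103.5551    16,414.2205
  Σ                  4,522.1811    17,235.5484
P = 4,522.1811; D_Mac = 3.81134 half-year periods = 1.90567 yrs; D_mod = 1.79992 yrs.
DV01 ≈ 1.79992 × 4,522.1811 × 0.0001 = 0.813957.

£0.81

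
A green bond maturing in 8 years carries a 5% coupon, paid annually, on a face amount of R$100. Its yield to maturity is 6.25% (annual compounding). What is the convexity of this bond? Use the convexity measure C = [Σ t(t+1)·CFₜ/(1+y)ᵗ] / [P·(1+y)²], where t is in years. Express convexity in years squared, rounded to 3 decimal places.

With y = 0.0625:
  t   CF        PV=CF/(1+0.0625)^t    t·PV        t(t+1)·PV
  1         5.00         4.7059         4.7059           9.4118
  2         5.00         4.4291         8.8581          26.5744
  3         5.00         4.1685        12.5056          50.0224
  4         5.00         3.9233        15.6933          78.4665
  5         5.00         3.6925        18.4627         110.7762
  6         5.00         3.4753        20.8520         145.9640
  7         5.00         3.2709        22.8963         183.1705
  8       105.00        64.6484       517.1872       4,654.6849
  Σ                     92.3140       621.1611       5,259.0706
P = 92.3140.
Convexity = Σ t(t+1)·PV / [P·(1+y)²] = 5,259.0706 / (92.3140 × 1.128906) = 50.46423.

50.464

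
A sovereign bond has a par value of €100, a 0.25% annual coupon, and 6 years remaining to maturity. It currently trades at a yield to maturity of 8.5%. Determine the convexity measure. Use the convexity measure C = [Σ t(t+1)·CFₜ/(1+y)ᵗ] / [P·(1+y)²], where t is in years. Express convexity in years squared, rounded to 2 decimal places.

35.29

With y = 0.085:
  t   CF        PV=CF/(1+0.085)^t    t·PV        t(t+1)·PV
  1         0.25         0.2304         0.2304           0.4608
  2         0.25         0.2124         0.4247           1.2742
  3         0.25         0.1957         0.5872           2.3487
  4         0.25         0.1804         0.7216           3.6079
  5         0.25         0.1663         0.8313           4.9878
  6       100.25        61.4477       368.6865       2,580.8053
  Σ                     62.4329       371.4817       2,593.4848
P = 62.4329.
Convexity = Σ t(t+1)·PV / [P·(1+y)²] = 2,593.4848 / (62.4329 × 1.177225) = 35.28667.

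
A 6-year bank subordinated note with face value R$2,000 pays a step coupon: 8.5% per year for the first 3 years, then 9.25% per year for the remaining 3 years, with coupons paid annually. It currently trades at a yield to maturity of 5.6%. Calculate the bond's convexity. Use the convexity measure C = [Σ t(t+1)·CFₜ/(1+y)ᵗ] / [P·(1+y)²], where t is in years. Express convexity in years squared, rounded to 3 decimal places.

With y = 0.056:
  t   CF        PV=CF/(1+0.056)^t    t·PV        t(t+1)·PV
  1       170.00       160.9848       160.9848         321.9697
  2       170.00       152.4478       304.8955         914.6866
  3       170.00       144.3634       433.0903       1,732.3611
  4       185.00       148.7702       595.0809       2,975.4047
  5       185.00       140.8809       704.4045       4,226.4272
  6     2,185.00     1,575.6797     9,454.0780      66,178.5462
  Σ                  2,323.1269    11,652.5342      76,349.3956
P = 2,323.1269.
Convexity = Σ t(t+1)·PV / [P·(1+y)²] = 76,349.3956 / (2,323.1269 × 1.115136) = 29.47168.

29.472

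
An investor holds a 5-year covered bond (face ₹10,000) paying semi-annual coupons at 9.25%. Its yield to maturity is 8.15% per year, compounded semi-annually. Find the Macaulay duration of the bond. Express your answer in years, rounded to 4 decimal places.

4.1361 years

Periodic yield y = 0.04075. Discount each cash flow and weight by its period:
  t   CF        PV=CF/(1+0.04075)^t    t·PV
  1       462.50       444.3911       444.3911
  2       462.50       426.9912       853.9823
  3       462.50       410.2726     1,230.8177
  4       462.50       394.2086     1,576.8343
  5       462.50       378.7735     1,893.8677
  6       462.50       363.9429     2,183.6572
  7       462.50       349.6929     2,447.8502
  8       462.50       336.0009     2,688.0068
  9       462.50       322.8449     2,905.6043
  10   10,462.50     7,017.3199    70,173.1990
  Σ                 10,444.4384    86,398.2107
Price P = Σ PV = 10,444.4384.
Macaulay duration = Σ(t·PV) / P = 86,398.2107 / 10,444.4384 = 8.27217 half-year periods.
In years: 8.27217 / 2 = 4.13609 years.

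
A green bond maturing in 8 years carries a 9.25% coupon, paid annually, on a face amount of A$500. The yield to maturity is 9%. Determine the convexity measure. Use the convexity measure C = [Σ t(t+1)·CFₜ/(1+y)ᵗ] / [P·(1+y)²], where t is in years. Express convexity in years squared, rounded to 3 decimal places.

40.875

With y = 0.09:
  t   CF        PV=CF/(1+0.09)^t    t·PV        t(t+1)·PV
  1        46.25        42.4312        42.4312          84.8624
  2        46.25        38.9277        77.8554         233.5662
  3        46.25        35.7135       107.1405         428.5618
  4        46.25        32.7647       131.0587         655.2933
  5        46.25        30.0593       150.2966         901.7798
  6        46.25        27.5774       165.4642       1,158.2493
  7        46.25        25.3003       177.1023       1,416.8187
  8       546.25       274.1445     2,193.1556      19,738.4008
  Σ                    506.9185     3,044.5045      24,617.5323
P = 506.9185.
Convexity = Σ t(t+1)·PV / [P·(1+y)²] = 24,617.5323 / (506.9185 × 1.188100) = 40.87459.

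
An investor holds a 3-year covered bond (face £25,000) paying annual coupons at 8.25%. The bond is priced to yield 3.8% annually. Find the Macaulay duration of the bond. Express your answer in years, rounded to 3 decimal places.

Periodic yield y = 0.038. Discount each cash flow and weight by its year:
  t   CF        PV=CF/(1+0.038)^t    t·PV
  1     2,062.50     1,986.9942     1,986.9942
  2     2,062.50     1,914.2526     3,828.5052
  3    27,062.50    24,197.7983    72,593.3950
  Σ                 28,099.0452    78,408.8945
Price P = Σ PV = 28,099.0452.
Macaulay duration = Σ(t·PV) / P = 78,408.8945 / 28,099.0452 = 2.79045 years.

2.790 years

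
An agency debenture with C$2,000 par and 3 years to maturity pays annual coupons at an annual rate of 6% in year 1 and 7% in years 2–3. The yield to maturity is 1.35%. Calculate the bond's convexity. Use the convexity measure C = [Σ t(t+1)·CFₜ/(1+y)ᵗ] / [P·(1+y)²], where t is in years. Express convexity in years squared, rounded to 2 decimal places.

With y = 0.0135:
  t   CF        PV=CF/(1+0.0135)^t    t·PV        t(t+1)·PV
  1       120.00       118.4016       118.4016         236.8032
  2       140.00       136.2952       272.5904         817.7711
  3     2,140.00     2,055.6185     6,166.8555      24,667.4218
  Σ                  2,310.3153     6,557.8474      25,721.9961
P = 2,310.3153.
Convexity = Σ t(t+1)·PV / [P·(1+y)²] = 25,721.9961 / (2,310.3153 × 1.027182) = 10.83892.

10.84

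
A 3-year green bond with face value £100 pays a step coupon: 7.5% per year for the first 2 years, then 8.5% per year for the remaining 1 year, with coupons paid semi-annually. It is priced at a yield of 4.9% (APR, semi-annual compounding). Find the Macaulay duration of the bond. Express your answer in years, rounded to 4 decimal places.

2.7518 years

Periodic yield y = 0.0245. Discount each cash flow and weight by its period:
  t   CF        PV=CF/(1+0.0245)^t    t·PV
  1         3.75         3.6603         3.6603
  2         3.75         3.5728         7.1456
  3         3.75         3.4873        10.4620
  4         3.75         3.4040        13.6158
  5         4.25         3.7656        18.8278
  6       104.25        90.1580       540.9480
  Σ                    108.0480       594.6596
Price P = Σ PV = 108.0480.
Macaulay duration = Σ(t·PV) / P = 594.6596 / 108.0480 = 5.50366 half-year periods.
In years: 5.50366 / 2 = 2.75183 years.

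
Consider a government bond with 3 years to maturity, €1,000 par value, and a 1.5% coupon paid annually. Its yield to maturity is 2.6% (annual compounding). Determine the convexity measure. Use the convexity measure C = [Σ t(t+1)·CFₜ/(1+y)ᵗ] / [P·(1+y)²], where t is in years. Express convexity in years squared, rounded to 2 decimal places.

11.17

With y = 0.026:
  t   CF        PV=CF/(1+0.026)^t    t·PV        t(t+1)·PV
  1        15.00        14.6199        14.6199          29.2398
  2        15.00        14.2494        28.4988          85.4964
  3     1,015.00       939.7752     2,819.3255      11,277.3019
  Σ                    968.6444     2,862.4441      11,392.0380
P = 968.6444.
Convexity = Σ t(t+1)·PV / [P·(1+y)²] = 11,392.0380 / (968.6444 × 1.052676) = 11.17229.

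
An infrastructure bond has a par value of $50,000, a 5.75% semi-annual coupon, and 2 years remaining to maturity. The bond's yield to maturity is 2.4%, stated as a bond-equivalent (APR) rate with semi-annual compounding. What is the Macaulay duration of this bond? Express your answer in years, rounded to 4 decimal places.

Periodic yield y = 0.012. Discount each cash flow and weight by its period:
  t   CF        PV=CF/(1+0.012)^t    t·PV
  1     1,437.50     1,420.4545     1,420.4545
  2     1,437.50     1,403.6112     2,807.2224
  3     1,437.50     1,386.9676     4,160.9028
  4    51,437.50    49,040.8289   196,163.3158
  Σ                 53,251.8623   204,551.8956
Price P = Σ PV = 53,251.8623.
Macaulay duration = Σ(t·PV) / P = 204,551.8956 / 53,251.8623 = 3.84122 half-year periods.
In years: 3.84122 / 2 = 1.92061 years.

1.9206 years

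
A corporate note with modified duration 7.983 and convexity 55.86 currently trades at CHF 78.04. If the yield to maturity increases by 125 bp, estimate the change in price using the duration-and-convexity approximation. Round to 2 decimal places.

Duration effect: -D_mod·Δy = -7.983 × (+0.0125) = -0.0997875
Convexity effect: ½·C·(Δy)² = 0.5 × 55.86 × (0.0125)² = +0.0043640625
ΔP/P ≈ -0.0997875 + 0.0043640625 = -0.0954234375
ΔP ≈ 78.04 × (-0.0954234375) = -7.4468450625.

-CHF 7.45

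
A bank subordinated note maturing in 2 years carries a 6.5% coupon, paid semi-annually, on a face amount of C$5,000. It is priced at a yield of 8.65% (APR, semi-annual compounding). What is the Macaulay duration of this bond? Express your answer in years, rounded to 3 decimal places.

Periodic yield y = 0.04325. Discount each cash flow and weight by its period:
  t   CF        PV=CF/(1+0.04325)^t    t·PV
  1       162.50       155.7632       155.7632
  2       162.50       149.3058       298.6115
  3       162.50       143.1160       429.3480
  4     5,162.50     4,358.1933    17,432.7733
  Σ                  4,806.3783    18,316.4961
Price P = Σ PV = 4,806.3783.
Macaulay duration = Σ(t·PV) / P = 18,316.4961 / 4,806.3783 = 3.81087 half-year periods.
In years: 3.81087 / 2 = 1.90544 years.

1.905 years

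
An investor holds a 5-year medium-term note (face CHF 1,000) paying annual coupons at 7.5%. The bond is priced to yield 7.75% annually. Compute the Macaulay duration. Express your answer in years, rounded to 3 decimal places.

4.346 years

Periodic yield y = 0.0775. Discount each cash flow and weight by its year:
  t   CF        PV=CF/(1+0.0775)^t    t·PV
  1        75.00        69.6056        69.6056
  2        75.00        64.5991       129.1983
  3        75.00        59.9528       179.8584
  4        75.00        55.6406       222.5626
  5     1,075.00       740.1540     3,700.7698
  Σ                    989.9521     4,301.9946
Price P = Σ PV = 989.9521.
Macaulay duration = Σ(t·PV) / P = 4,301.9946 / 989.9521 = 4.34566 years.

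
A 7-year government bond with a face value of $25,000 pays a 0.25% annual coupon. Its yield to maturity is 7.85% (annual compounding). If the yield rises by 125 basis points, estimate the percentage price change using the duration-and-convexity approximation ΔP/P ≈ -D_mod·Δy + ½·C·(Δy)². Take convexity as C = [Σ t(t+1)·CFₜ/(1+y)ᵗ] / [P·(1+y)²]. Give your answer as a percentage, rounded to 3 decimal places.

-7.659%

With y = 0.0785:
  t   CF        PV=CF/(1+0.0785)^t    t·PV        t(t+1)·PV
  1        62.50        57.9509        57.9509         115.9017
  2        62.50        53.7328       107.4657         322.3970
  3        62.50        49.8218       149.4655         597.8618
  4        62.50        46.1955       184.7819         923.9095
  5        62.50        42.8331       214.1654       1,284.9923
  6        62.50        39.7154       238.2925       1,668.0475
  7    25,062.50    14,766.6963   103,366.8743     826,934.9944
  Σ                 15,056.9458   104,318.9961     831,848.1042
P = 15,056.9458; D_Mac = 6.92830 yrs; D_mod = 6.42401 yrs; C = 47.49707.
Duration effect: -6.42401 × (+0.0125) = -0.080300
Convexity effect: 0.5 × 47.49707 × (0.0125)² = +0.0037107
ΔP/P ≈ -0.080300 + 0.0037107 = -0.076589 = -7.6589%.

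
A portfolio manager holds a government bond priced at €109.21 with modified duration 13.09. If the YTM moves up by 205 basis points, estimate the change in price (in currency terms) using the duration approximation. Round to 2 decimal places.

Duration approximation: ΔP/P ≈ -D_mod · Δy = -13.09 × (+0.0205) = -0.268345.
ΔP ≈ 109.21 × (-0.268345) = -29.30595745.

-€29.31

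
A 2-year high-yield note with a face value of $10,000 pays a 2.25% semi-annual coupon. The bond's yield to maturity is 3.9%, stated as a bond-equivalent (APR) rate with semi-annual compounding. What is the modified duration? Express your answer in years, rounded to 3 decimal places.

Periodic yield y = 0.0195. First find Macaulay duration:
  t   CF        PV=CF/(1+0.0195)^t    t·PV
  1       112.50       110.3482       110.3482
  2       112.50       108.2376       216.4752
  3       112.50       106.1673       318.5019
  4    10,112.50     9,360.7277    37,442.9110
  Σ                  9,685.4808    38,088.2363
P = 9,685.4808; Macaulay duration = 38,088.2363 / 9,685.4808 = 3.93251 half-year periods = 1.96625 years.
Modified duration = D_Mac / (1 + y) = 1.96625 / 1.0195 = 1.92865 years.

1.929 years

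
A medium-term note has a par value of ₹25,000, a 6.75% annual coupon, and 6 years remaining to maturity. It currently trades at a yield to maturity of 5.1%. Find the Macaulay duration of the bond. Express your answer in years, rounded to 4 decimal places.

5.1663 years

Periodic yield y = 0.051. Discount each cash flow and weight by its year:
  t   CF        PV=CF/(1+0.051)^t    t·PV
  1     1,687.50     1,605.6137     1,605.6137
  2     1,687.50     1,527.7010     3,055.4019
  3     1,687.50     1,453.5689     4,360.7068
  4     1,687.50     1,383.0342     5,532.1368
  5     1,687.50     1,315.9222     6,579.6108
  6    26,687.50    19,801.2039   118,807.2235
  Σ                 27,087.0439   139,940.6935
Price P = Σ PV = 27,087.0439.
Macaulay duration = Σ(t·PV) / P = 139,940.6935 / 27,087.0439 = 5.16633 years.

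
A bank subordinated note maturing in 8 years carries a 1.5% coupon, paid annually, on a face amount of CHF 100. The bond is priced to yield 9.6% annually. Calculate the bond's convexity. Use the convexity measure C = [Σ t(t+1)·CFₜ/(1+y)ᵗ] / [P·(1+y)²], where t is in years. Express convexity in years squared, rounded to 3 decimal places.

With y = 0.096:
  t   CF        PV=CF/(1+0.096)^t    t·PV        t(t+1)·PV
  1         1.50         1.3686         1.3686           2.7372
  2         1.50         1.2487         2.4975           7.4924
  3         1.50         1.1394         3.4181          13.6723
  4         1.50         1.0396         4.1582          20.7912
  5         1.50         0.9485         4.7425          28.4551
  6         1.50         0.8654         5.1925          36.3477
  7         1.50         0.7896         5.5273          44.2186
  8       101.50        48.7508       390.0063       3,510.0565
  Σ                     56.1506       416.9110       3,663.7710
P = 56.1506.
Convexity = Σ t(t+1)·PV / [P·(1+y)²] = 3,663.7710 / (56.1506 × 1.201216) = 54.31914.

54.319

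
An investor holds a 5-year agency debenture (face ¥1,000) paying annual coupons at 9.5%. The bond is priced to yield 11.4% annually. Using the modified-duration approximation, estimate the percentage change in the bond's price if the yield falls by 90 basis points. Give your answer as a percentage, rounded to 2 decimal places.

Periodic yield y = 0.114. Modified duration first:
  t   CF        PV=CF/(1+0.114)^t    t·PV
  1        95.00        85.2783        85.2783
  2        95.00        76.5514       153.1028
  3        95.00        68.7176       206.1528
  4        95.00        61.6855       246.7419
  5     1,095.00       638.2461     3,191.2305
  Σ                    930.4789     3,882.5063
P = 930.4789; D_Mac = 4.17259 yrs; D_mod = 4.17259/(1+0.114) = 3.74559 yrs.
ΔP/P ≈ -D_mod · Δy = -3.74559 × (-0.009) = +0.033710 = +3.3710%.

+3.37%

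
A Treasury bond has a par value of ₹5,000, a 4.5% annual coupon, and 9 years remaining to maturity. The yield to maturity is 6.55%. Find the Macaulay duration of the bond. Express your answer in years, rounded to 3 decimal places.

Periodic yield y = 0.0655. Discount each cash flow and weight by its year:
  t   CF        PV=CF/(1+0.0655)^t    t·PV
  1       225.00       211.1685       211.1685
  2       225.00       198.1872       396.3744
  3       225.00       186.0039       558.0118
  4       225.00       174.5696       698.2785
  5       225.00       163.8382       819.1912
  6       225.00       153.7665       922.5991
  7       225.00       144.3140     1,010.1977
  8       225.00       135.4425     1,083.5398
  9     5,225.00     2,951.9242    26,567.3182
  Σ                  4,319.2147    32,266.6793
Price P = Σ PV = 4,319.2147.
Macaulay duration = Σ(t·PV) / P = 32,266.6793 / 4,319.2147 = 7.47050 years.

7.470 years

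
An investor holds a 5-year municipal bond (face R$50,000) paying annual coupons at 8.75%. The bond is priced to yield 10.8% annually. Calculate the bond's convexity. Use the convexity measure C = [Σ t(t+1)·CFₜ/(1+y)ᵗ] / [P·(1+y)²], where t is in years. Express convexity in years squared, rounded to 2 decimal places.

19.45

With y = 0.108:
  t   CF        PV=CF/(1+0.108)^t    t·PV        t(t+1)·PV
  1     4,375.00     3,948.5560     3,948.5560       7,897.1119
  2     4,375.00     3,563.6787     7,127.3573      21,382.0720
  3     4,375.00     3,216.3165     9,648.9494      38,595.7978
  4     4,375.00     2,902.8127    11,611.2508      58,056.2542
  5    54,375.00    32,561.2050   162,806.0248     976,836.1488
  Σ                 46,192.5688   195,142.1384   1,102,767.3846
P = 46,192.5688.
Convexity = Σ t(t+1)·PV / [P·(1+y)²] = 1,102,767.3846 / (46,192.5688 × 1.227664) = 19.44609.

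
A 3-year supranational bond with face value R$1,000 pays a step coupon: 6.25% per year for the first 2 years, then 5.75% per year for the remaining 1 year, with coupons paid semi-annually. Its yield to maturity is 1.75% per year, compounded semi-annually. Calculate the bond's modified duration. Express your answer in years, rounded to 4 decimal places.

Periodic yield y = 0.00875. First find Macaulay duration:
  t   CF        PV=CF/(1+0.00875)^t    t·PV
  1        31.25        30.9789        30.9789
  2        31.25        30.7102        61.4204
  3        31.25        30.4438        91.3315
  4        31.25        30.1798       120.7191
  5        28.75        27.5245       137.6227
  6     1,028.75       976.3568     5,858.1409
  Σ                  1,126.1941     6,300.2135
P = 1,126.1941; Macaulay duration = 6,300.2135 / 1,126.1941 = 5.59425 half-year periods = 2.79713 years.
Modified duration = D_Mac / (1 + y) = 2.79713 / 1.00875 = 2.77286 years.

2.7729 years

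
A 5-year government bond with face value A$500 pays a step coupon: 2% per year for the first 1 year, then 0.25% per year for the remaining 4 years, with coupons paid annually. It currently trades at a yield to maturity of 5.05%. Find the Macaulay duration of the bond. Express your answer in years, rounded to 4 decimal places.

Periodic yield y = 0.0505. Discount each cash flow and weight by its year:
  t   CF        PV=CF/(1+0.0505)^t    t·PV
  1        10.00         9.5193         9.5193
  2         1.25         1.1327         2.2654
  3         1.25         1.0783         3.2348
  4         1.25         1.0264         4.1057
  5       501.25       391.8087     1,959.0436
  Σ                    404.5654     1,978.1688
Price P = Σ PV = 404.5654.
Macaulay duration = Σ(t·PV) / P = 1,978.1688 / 404.5654 = 4.88961 years.

4.8896 years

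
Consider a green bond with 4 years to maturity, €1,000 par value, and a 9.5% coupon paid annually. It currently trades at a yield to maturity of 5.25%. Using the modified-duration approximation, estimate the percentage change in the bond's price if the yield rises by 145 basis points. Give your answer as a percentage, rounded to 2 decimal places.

-4.88%

Periodic yield y = 0.0525. Modified duration first:
  t   CF        PV=CF/(1+0.0525)^t    t·PV
  1        95.00        90.2613        90.2613
  2        95.00        85.7589       171.5179
  3        95.00        81.4812       244.4435
  4     1,095.00       892.3304     3,569.3217
  Σ                  1,149.8318     4,075.5444
P = 1,149.8318; D_Mac = 3.54447 yrs; D_mod = 3.54447/(1+0.0525) = 3.36767 yrs.
ΔP/P ≈ -D_mod · Δy = -3.36767 × (+0.0145) = -0.048831 = -4.8831%.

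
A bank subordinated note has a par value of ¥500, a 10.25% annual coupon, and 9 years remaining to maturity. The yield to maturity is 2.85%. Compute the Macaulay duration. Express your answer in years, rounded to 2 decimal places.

Periodic yield y = 0.0285. Discount each cash flow and weight by its year:
  t   CF        PV=CF/(1+0.0285)^t    t·PV
  1        51.25        49.8298        49.8298
  2        51.25        48.4491        96.8981
  3        51.25        47.1065       141.3195
  4        51.25        45.8012       183.2047
  5        51.25        44.5320       222.6601
  6        51.25        43.2980       259.7882
  7        51.25        42.0982       294.6876
  8        51.25        40.9317       327.4534
  9       551.25       428.0652     3,852.5869
  Σ                    790.1118     5,428.4284
Price P = Σ PV = 790.1118.
Macaulay duration = Σ(t·PV) / P = 5,428.4284 / 790.1118 = 6.87046 years.

6.87 years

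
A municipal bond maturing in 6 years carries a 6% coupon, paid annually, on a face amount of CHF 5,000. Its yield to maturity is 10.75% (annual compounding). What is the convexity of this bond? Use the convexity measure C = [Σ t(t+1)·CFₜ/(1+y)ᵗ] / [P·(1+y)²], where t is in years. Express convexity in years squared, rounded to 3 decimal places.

27.534

With y = 0.1075:
  t   CF        PV=CF/(1+0.1075)^t    t·PV        t(t+1)·PV
  1       300.00       270.8804       270.8804         541.7607
  2       300.00       244.5872       489.1745       1,467.5234
  3       300.00       220.8463       662.5388       2,650.1551
  4       300.00       199.4097       797.6389       3,988.1943
  5       300.00       180.0539       900.2696       5,401.6176
  6     5,300.00     2,872.1919    17,233.1517     120,632.0618
  Σ                  3,987.9694    20,353.6538     134,681.3129
P = 3,987.9694.
Convexity = Σ t(t+1)·PV / [P·(1+y)²] = 134,681.3129 / (3,987.9694 × 1.226556) = 27.53392.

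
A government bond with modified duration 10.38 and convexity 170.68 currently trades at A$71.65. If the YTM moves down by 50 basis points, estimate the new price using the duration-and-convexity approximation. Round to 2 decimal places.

A$75.52

Duration effect: -D_mod·Δy = -10.38 × (-0.005) = +0.051900
Convexity effect: ½·C·(Δy)² = 0.5 × 170.68 × (-0.005)² = +0.0021335
ΔP/P ≈ +0.051900 + 0.0021335 = +0.0540335
New price ≈ 71.65 × (1 + 0.0540335) = 75.521500275.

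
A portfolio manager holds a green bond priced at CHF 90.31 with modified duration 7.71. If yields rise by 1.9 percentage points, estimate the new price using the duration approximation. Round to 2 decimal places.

CHF 77.08

Duration approximation: ΔP/P ≈ -D_mod · Δy = -7.71 × (+0.019) = -0.146490.
New price ≈ 90.31 × (1 - 0.146490) = 77.0804881.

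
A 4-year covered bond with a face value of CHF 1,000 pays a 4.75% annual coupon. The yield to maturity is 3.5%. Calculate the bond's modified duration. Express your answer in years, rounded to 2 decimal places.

Periodic yield y = 0.035. First find Macaulay duration:
  t   CF        PV=CF/(1+0.035)^t    t·PV
  1        47.50        45.8937        45.8937
  2        47.50        44.3418        88.6835
  3        47.50        42.8423       128.5268
  4     1,047.50       912.8357     3,651.3429
  Σ                  1,045.9135     3,914.4470
P = 1,045.9135; Macaulay duration = 3,914.4470 / 1,045.9135 = 3.74261 years.
Modified duration = D_Mac / (1 + y) = 3.74261 / 1.035 = 3.61605 years.

3.62 years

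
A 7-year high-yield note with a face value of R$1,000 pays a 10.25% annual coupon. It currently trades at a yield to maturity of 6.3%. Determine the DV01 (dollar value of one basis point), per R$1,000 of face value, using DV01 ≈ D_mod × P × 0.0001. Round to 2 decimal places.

Periodic yield y = 0.063.
  t   CF        PV=CF/(1+0.063)^t    t·PV
  1       102.50        96.4252        96.4252
  2       102.50        90.7105       181.4209
  3       102.50        85.3344       256.0032
  4       102.50        80.2769       321.1078
  5       102.50        75.5192       377.5961
  6       102.50        71.0435       426.2609
  7     1,102.50       718.8624     5,032.0365
  Σ                  1,218.1721     6,690.8507
P = 1,218.1721; D_Mac = 5.49253 yrs; D_mod = 5.16701 yrs.
DV01 ≈ 5.16701 × 1,218.1721 × 0.0001 = 0.629431.

R$0.63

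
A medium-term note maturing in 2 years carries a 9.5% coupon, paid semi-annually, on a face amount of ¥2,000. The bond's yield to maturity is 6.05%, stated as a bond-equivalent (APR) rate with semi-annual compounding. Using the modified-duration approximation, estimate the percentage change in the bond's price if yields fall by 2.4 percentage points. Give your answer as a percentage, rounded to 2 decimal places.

+4.36%

Periodic yield y = 0.03025. Modified duration first:
  t   CF        PV=CF/(1+0.03025)^t    t·PV
  1        95.00        92.2106        92.2106
  2        95.00        89.5032       179.0063
  3        95.00        86.8752       260.6256
  4     2,095.00     1,859.5743     7,438.2972
  Σ                  2,128.1633     7,970.1397
P = 2,128.1633; D_Mac = 3.74508 half-year periods = 1.87254 yrs; D_mod = 1.87254/(1+0.03025) = 1.81756 yrs.
ΔP/P ≈ -D_mod · Δy = -1.81756 × (-0.024) = +0.043621 = +4.3621%.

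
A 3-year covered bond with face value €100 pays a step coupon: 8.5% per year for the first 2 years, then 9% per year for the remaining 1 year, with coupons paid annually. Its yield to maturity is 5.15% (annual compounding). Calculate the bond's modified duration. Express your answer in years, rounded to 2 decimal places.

Periodic yield y = 0.0515. First find Macaulay duration:
  t   CF        PV=CF/(1+0.0515)^t    t·PV
  1         8.50         8.0837         8.0837
  2         8.50         7.6878        15.3755
  3       109.00        93.7559       281.2677
  Σ                    109.5274       304.7270
P = 109.5274; Macaulay duration = 304.7270 / 109.5274 = 2.78220 years.
Modified duration = D_Mac / (1 + y) = 2.78220 / 1.0515 = 2.64593 years.

2.65 years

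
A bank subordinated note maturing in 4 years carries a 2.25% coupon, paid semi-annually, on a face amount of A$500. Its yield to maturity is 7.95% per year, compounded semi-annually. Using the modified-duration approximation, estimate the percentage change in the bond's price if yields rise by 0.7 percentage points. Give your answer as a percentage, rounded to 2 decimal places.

Periodic yield y = 0.03975. Modified duration first:
  t   CF        PV=CF/(1+0.03975)^t    t·PV
  1        5.625         5.4100         5.4100
  2        5.625         5.2031        10.4063
  3        5.625         5.0042        15.0126
  4        5.625         4.8129        19.2516
  5        5.625         4.6289        23.1445
  6        5.625         4.4519        26.7116
  7        5.625         4.2817        29.9722
  8      505.625       370.1665     2,961.3320
  Σ                    403.9593     3,091.2407
P = 403.9593; D_Mac = 7.65236 half-year periods = 3.82618 yrs; D_mod = 3.82618/(1+0.03975) = 3.67990 yrs.
ΔP/P ≈ -D_mod · Δy = -3.67990 × (+0.007) = -0.025759 = -2.5759%.

-2.58%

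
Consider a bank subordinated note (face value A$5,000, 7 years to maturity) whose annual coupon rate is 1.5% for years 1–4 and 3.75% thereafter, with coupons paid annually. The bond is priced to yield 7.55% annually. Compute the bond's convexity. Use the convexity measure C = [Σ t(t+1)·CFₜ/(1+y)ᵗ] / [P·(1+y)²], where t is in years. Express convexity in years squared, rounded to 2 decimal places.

44.41

With y = 0.0755:
  t   CF        PV=CF/(1+0.0755)^t    t·PV        t(t+1)·PV
  1        75.00        69.7350        69.7350         139.4700
  2        75.00        64.8396       129.6792         389.0377
  3        75.00        60.2879       180.8636         723.4546
  4        75.00        56.0557       224.2227       1,121.1135
  5       187.50       130.3014       651.5072       3,909.0430
  6       187.50       121.1543       726.9257       5,088.4800
  7     5,187.50     3,116.6297    21,816.4080     174,531.2639
  Σ                  3,619.0036    23,799.3415     185,901.8628
P = 3,619.0036.
Convexity = Σ t(t+1)·PV / [P·(1+y)²] = 185,901.8628 / (3,619.0036 × 1.156700) = 44.40930.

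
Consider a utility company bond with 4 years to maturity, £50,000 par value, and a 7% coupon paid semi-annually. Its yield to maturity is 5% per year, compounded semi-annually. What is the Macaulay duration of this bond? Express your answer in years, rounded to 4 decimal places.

Periodic yield y = 0.025. Discount each cash flow and weight by its period:
  t   CF        PV=CF/(1+0.025)^t    t·PV
  1     1,750.00     1,707.3171     1,707.3171
  2     1,750.00     1,665.6752     3,331.3504
  3     1,750.00     1,625.0490     4,875.1469
  4     1,750.00     1,585.4136     6,341.6545
  5     1,750.00     1,546.7450     7,733.7250
  6     1,750.00     1,509.0195     9,054.1171
  7     1,750.00     1,472.2142    10,305.4991
  8    51,750.00    42,473.6350   339,789.0803
  Σ                 53,585.0686   383,137.8904
Price P = Σ PV = 53,585.0686.
Macaulay duration = Σ(t·PV) / P = 383,137.8904 / 53,585.0686 = 7.15009 half-year periods.
In years: 7.15009 / 2 = 3.57504 years.

3.5750 years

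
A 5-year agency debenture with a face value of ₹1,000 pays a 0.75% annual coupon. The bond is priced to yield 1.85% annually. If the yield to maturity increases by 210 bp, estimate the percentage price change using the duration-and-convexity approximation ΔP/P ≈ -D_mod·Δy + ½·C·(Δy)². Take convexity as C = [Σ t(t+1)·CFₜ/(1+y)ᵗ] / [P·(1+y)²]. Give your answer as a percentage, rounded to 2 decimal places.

With y = 0.0185:
  t   CF        PV=CF/(1+0.0185)^t    t·PV        t(t+1)·PV
  1         7.50         7.3638         7.3638          14.7275
  2         7.50         7.2300        14.4600          43.3801
  3         7.50         7.0987        21.2961          85.1843
  4         7.50         6.9697        27.8790         139.3950
  5     1,007.50       919.2632     4,596.3161      27,577.8968
  Σ                    947.9255     4,667.3150      27,860.5837
P = 947.9255; D_Mac = 4.92372 yrs; D_mod = 4.83428 yrs; C = 28.33309.
Duration effect: -4.83428 × (+0.021) = -0.101520
Convexity effect: 0.5 × 28.33309 × (0.021)² = +0.0062474
ΔP/P ≈ -0.101520 + 0.0062474 = -0.095272 = -9.5272%.

-9.53%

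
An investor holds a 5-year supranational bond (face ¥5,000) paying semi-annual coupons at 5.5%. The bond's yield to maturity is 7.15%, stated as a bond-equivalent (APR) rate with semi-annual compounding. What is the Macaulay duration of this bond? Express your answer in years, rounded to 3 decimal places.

Periodic yield y = 0.03575. Discount each cash flow and weight by its period:
  t   CF        PV=CF/(1+0.03575)^t    t·PV
  1       137.50       132.7540       132.7540
  2       137.50       128.1719       256.3438
  3       137.50       123.7479       371.2437
  4       137.50       119.4766       477.9065
  5       137.50       115.3528       576.7638
  6       137.50       111.3712       668.2274
  7       137.50       107.5271       752.6900
  8       137.50       103.8157       830.5258
  9       137.50       100.2324       902.0918
  10    5,137.50     3,615.7835    36,157.8347
  Σ                  4,658.2332    41,126.3816
Price P = Σ PV = 4,658.2332.
Macaulay duration = Σ(t·PV) / P = 41,126.3816 / 4,658.2332 = 8.82875 half-year periods.
In years: 8.82875 / 2 = 4.41438 years.

4.414 years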